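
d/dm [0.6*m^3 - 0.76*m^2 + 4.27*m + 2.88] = 1.8*m^2 - 1.52*m + 4.27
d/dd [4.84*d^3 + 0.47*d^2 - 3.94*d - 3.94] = 14.52*d^2 + 0.94*d - 3.94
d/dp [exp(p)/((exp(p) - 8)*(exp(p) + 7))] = (-exp(2*p) - 56)*exp(p)/(exp(4*p) - 2*exp(3*p) - 111*exp(2*p) + 112*exp(p) + 3136)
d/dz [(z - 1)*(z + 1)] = 2*z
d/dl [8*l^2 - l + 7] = 16*l - 1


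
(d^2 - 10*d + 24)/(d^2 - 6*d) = (d - 4)/d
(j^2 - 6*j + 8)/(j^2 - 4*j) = (j - 2)/j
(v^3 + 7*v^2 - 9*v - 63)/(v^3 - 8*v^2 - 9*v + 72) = (v + 7)/(v - 8)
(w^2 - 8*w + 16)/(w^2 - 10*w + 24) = (w - 4)/(w - 6)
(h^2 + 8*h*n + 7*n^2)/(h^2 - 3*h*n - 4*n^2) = (h + 7*n)/(h - 4*n)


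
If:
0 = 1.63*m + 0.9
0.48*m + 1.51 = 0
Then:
No Solution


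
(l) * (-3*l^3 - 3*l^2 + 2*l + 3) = -3*l^4 - 3*l^3 + 2*l^2 + 3*l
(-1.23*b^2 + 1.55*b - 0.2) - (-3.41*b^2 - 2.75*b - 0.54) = 2.18*b^2 + 4.3*b + 0.34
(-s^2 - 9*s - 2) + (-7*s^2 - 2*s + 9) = -8*s^2 - 11*s + 7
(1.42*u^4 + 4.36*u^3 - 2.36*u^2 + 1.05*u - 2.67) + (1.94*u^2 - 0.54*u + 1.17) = 1.42*u^4 + 4.36*u^3 - 0.42*u^2 + 0.51*u - 1.5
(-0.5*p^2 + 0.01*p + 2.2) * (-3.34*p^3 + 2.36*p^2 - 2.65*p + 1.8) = 1.67*p^5 - 1.2134*p^4 - 5.9994*p^3 + 4.2655*p^2 - 5.812*p + 3.96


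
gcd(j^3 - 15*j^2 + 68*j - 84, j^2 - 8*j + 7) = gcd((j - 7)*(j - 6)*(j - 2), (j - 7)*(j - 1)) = j - 7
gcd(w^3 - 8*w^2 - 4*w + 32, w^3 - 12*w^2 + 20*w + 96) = w^2 - 6*w - 16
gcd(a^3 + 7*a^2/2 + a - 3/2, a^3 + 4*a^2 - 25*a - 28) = a + 1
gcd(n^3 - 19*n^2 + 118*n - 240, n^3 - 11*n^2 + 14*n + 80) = n^2 - 13*n + 40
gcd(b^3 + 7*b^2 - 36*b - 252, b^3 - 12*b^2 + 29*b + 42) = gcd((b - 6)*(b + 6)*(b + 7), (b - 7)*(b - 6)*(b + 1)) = b - 6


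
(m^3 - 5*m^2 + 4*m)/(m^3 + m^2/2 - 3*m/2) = 2*(m - 4)/(2*m + 3)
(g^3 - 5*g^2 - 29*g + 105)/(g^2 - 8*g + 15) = (g^2 - 2*g - 35)/(g - 5)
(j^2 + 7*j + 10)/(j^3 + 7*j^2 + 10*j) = 1/j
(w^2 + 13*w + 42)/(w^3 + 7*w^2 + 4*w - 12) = (w + 7)/(w^2 + w - 2)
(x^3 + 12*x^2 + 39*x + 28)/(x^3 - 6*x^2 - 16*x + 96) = (x^2 + 8*x + 7)/(x^2 - 10*x + 24)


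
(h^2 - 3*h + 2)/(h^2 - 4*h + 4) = (h - 1)/(h - 2)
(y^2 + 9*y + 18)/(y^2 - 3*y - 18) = (y + 6)/(y - 6)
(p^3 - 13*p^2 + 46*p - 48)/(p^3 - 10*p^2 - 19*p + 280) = (p^2 - 5*p + 6)/(p^2 - 2*p - 35)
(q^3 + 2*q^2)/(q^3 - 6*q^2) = (q + 2)/(q - 6)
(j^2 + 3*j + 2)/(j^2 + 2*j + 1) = (j + 2)/(j + 1)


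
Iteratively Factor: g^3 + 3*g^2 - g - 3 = (g + 3)*(g^2 - 1) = (g + 1)*(g + 3)*(g - 1)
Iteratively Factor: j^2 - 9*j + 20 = (j - 4)*(j - 5)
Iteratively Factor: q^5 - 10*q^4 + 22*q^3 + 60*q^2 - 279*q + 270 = (q + 3)*(q^4 - 13*q^3 + 61*q^2 - 123*q + 90) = (q - 5)*(q + 3)*(q^3 - 8*q^2 + 21*q - 18) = (q - 5)*(q - 3)*(q + 3)*(q^2 - 5*q + 6) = (q - 5)*(q - 3)^2*(q + 3)*(q - 2)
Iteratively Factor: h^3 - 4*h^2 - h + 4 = (h + 1)*(h^2 - 5*h + 4) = (h - 4)*(h + 1)*(h - 1)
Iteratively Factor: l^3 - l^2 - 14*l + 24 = (l - 2)*(l^2 + l - 12) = (l - 2)*(l + 4)*(l - 3)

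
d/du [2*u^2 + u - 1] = 4*u + 1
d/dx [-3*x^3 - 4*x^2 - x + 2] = -9*x^2 - 8*x - 1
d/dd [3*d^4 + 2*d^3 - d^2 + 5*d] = 12*d^3 + 6*d^2 - 2*d + 5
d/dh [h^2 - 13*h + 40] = 2*h - 13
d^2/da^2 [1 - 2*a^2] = -4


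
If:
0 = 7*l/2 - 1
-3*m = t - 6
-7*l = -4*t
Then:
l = 2/7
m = 11/6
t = 1/2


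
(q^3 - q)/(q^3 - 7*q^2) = (q^2 - 1)/(q*(q - 7))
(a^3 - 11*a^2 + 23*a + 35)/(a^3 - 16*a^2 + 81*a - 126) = (a^2 - 4*a - 5)/(a^2 - 9*a + 18)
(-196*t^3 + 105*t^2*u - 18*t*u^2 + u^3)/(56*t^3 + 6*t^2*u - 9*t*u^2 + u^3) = (-7*t + u)/(2*t + u)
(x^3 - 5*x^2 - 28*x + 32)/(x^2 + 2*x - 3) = (x^2 - 4*x - 32)/(x + 3)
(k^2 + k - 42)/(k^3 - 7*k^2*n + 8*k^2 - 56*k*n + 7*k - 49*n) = (k - 6)/(k^2 - 7*k*n + k - 7*n)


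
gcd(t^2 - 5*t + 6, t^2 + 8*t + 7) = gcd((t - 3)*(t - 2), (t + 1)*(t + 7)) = 1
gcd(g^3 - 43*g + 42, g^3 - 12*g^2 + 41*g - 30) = g^2 - 7*g + 6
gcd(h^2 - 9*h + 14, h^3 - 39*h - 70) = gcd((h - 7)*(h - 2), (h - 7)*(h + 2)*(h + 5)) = h - 7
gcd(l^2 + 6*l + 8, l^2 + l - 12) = l + 4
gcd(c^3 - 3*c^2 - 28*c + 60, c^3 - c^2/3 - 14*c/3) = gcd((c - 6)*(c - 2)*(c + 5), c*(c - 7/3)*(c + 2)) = 1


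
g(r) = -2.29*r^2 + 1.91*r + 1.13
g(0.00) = 1.13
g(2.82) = -11.69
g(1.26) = -0.10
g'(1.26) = -3.86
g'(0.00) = 1.91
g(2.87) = -12.25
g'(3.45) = -13.89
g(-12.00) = -351.55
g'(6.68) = -28.68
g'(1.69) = -5.83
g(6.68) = -88.30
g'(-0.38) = 3.65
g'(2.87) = -11.23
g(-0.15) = 0.79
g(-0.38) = 0.07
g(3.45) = -19.54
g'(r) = 1.91 - 4.58*r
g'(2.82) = -11.01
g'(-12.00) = 56.87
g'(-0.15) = 2.60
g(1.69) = -2.18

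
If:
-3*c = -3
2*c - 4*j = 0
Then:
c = 1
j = 1/2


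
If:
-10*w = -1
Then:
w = 1/10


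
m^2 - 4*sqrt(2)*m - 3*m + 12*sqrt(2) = (m - 3)*(m - 4*sqrt(2))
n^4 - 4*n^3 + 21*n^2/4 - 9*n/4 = n*(n - 3/2)^2*(n - 1)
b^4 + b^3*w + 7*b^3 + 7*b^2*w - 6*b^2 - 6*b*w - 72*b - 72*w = (b - 3)*(b + 4)*(b + 6)*(b + w)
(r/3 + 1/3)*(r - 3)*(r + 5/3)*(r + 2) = r^4/3 + 5*r^3/9 - 7*r^2/3 - 53*r/9 - 10/3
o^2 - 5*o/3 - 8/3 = (o - 8/3)*(o + 1)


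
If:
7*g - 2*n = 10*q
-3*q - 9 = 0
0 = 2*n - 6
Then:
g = -24/7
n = 3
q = -3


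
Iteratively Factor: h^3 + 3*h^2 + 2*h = (h + 1)*(h^2 + 2*h) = (h + 1)*(h + 2)*(h)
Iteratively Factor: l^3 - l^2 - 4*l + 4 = (l - 1)*(l^2 - 4) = (l - 2)*(l - 1)*(l + 2)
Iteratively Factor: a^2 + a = (a)*(a + 1)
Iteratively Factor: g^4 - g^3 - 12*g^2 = (g - 4)*(g^3 + 3*g^2) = g*(g - 4)*(g^2 + 3*g) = g^2*(g - 4)*(g + 3)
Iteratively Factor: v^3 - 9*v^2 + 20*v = (v)*(v^2 - 9*v + 20) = v*(v - 5)*(v - 4)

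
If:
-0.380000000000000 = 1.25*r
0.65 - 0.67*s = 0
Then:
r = -0.30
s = 0.97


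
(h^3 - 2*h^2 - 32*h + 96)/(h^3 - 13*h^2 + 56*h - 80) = (h + 6)/(h - 5)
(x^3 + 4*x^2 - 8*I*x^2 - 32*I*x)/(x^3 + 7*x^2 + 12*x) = (x - 8*I)/(x + 3)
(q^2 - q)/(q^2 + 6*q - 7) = q/(q + 7)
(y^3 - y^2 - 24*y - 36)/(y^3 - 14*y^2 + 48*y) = (y^2 + 5*y + 6)/(y*(y - 8))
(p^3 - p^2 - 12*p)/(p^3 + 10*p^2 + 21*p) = (p - 4)/(p + 7)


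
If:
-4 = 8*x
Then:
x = -1/2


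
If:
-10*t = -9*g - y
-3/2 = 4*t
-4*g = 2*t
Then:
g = 3/16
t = -3/8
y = -87/16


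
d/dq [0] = 0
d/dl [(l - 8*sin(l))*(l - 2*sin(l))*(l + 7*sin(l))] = -3*l^2*cos(l) + 3*l^2 - 6*l*sin(l) - 54*l*sin(2*l) + 336*sin(l)^2*cos(l) - 54*sin(l)^2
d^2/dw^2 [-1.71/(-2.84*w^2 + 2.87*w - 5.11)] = (-27.584352*w^2 + 27.875736*w + 1.71*(5.68*w - 2.87)*(11.36*w - 5.74) - 49.632408)/(2.84*w^2 - 2.87*w + 5.11)^3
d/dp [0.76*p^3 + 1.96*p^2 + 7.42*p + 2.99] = 2.28*p^2 + 3.92*p + 7.42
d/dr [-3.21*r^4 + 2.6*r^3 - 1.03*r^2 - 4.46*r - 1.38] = -12.84*r^3 + 7.8*r^2 - 2.06*r - 4.46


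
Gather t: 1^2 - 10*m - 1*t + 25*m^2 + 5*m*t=25*m^2 - 10*m + t*(5*m - 1) + 1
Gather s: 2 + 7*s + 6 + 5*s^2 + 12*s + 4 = 5*s^2 + 19*s + 12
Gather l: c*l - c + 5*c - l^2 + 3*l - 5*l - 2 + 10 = 4*c - l^2 + l*(c - 2) + 8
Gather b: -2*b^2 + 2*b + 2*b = -2*b^2 + 4*b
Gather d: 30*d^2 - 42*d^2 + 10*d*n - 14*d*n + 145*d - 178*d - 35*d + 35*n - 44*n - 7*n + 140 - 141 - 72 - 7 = -12*d^2 + d*(-4*n - 68) - 16*n - 80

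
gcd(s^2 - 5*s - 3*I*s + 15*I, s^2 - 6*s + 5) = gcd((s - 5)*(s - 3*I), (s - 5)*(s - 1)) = s - 5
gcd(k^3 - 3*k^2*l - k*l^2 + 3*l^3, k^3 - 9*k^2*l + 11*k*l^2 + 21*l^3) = k^2 - 2*k*l - 3*l^2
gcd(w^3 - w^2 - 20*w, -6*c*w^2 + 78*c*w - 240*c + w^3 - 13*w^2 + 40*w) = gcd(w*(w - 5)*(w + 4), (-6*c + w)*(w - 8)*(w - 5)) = w - 5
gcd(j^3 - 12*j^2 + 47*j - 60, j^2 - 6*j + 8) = j - 4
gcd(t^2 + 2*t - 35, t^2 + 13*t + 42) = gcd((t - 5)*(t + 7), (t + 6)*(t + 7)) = t + 7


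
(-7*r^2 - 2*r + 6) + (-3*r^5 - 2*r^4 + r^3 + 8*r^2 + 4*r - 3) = -3*r^5 - 2*r^4 + r^3 + r^2 + 2*r + 3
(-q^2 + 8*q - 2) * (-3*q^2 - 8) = 3*q^4 - 24*q^3 + 14*q^2 - 64*q + 16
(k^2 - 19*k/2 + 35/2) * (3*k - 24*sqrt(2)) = 3*k^3 - 24*sqrt(2)*k^2 - 57*k^2/2 + 105*k/2 + 228*sqrt(2)*k - 420*sqrt(2)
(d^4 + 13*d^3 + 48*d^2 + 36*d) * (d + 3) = d^5 + 16*d^4 + 87*d^3 + 180*d^2 + 108*d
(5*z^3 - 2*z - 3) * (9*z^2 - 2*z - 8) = 45*z^5 - 10*z^4 - 58*z^3 - 23*z^2 + 22*z + 24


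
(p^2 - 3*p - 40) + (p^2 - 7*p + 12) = 2*p^2 - 10*p - 28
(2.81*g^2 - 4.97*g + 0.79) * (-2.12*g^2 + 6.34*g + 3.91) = -5.9572*g^4 + 28.3518*g^3 - 22.1975*g^2 - 14.4241*g + 3.0889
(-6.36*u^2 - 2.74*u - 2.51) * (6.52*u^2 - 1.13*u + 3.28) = -41.4672*u^4 - 10.678*u^3 - 34.1298*u^2 - 6.1509*u - 8.2328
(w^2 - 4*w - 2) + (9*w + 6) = w^2 + 5*w + 4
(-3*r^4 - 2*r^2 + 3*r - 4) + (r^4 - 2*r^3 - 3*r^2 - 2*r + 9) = -2*r^4 - 2*r^3 - 5*r^2 + r + 5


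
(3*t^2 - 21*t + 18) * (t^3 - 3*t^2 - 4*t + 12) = 3*t^5 - 30*t^4 + 69*t^3 + 66*t^2 - 324*t + 216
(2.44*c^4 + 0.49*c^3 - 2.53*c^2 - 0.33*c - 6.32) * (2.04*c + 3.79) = 4.9776*c^5 + 10.2472*c^4 - 3.3041*c^3 - 10.2619*c^2 - 14.1435*c - 23.9528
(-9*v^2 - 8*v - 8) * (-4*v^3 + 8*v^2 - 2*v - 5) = 36*v^5 - 40*v^4 - 14*v^3 - 3*v^2 + 56*v + 40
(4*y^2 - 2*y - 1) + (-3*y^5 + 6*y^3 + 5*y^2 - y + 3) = -3*y^5 + 6*y^3 + 9*y^2 - 3*y + 2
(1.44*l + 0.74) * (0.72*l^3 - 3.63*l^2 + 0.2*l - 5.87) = 1.0368*l^4 - 4.6944*l^3 - 2.3982*l^2 - 8.3048*l - 4.3438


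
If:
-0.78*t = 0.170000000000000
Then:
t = -0.22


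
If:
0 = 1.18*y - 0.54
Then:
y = 0.46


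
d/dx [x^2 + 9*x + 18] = 2*x + 9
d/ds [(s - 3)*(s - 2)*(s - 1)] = 3*s^2 - 12*s + 11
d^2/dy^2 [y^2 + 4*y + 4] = 2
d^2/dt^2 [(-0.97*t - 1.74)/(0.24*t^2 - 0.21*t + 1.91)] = (-(0.48*t - 0.21)*(0.96*t - 0.42)*(0.97*t + 1.74) + (1.3968*t + 0.4278)*(0.24*t^2 - 0.21*t + 1.91))/(0.24*t^2 - 0.21*t + 1.91)^3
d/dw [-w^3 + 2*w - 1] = 2 - 3*w^2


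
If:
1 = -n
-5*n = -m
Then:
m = -5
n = -1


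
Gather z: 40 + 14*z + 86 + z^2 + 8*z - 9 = z^2 + 22*z + 117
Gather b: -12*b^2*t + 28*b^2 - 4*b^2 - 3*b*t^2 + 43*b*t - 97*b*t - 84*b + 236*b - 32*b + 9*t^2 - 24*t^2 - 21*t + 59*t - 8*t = b^2*(24 - 12*t) + b*(-3*t^2 - 54*t + 120) - 15*t^2 + 30*t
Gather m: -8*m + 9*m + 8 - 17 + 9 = m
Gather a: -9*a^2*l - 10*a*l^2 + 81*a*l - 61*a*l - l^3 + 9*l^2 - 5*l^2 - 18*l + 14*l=-9*a^2*l + a*(-10*l^2 + 20*l) - l^3 + 4*l^2 - 4*l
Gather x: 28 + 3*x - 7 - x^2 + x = -x^2 + 4*x + 21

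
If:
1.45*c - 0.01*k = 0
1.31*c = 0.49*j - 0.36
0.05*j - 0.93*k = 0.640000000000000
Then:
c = -0.00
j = 0.72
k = -0.65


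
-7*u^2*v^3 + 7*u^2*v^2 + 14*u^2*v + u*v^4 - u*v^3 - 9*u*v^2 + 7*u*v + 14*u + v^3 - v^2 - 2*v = (-7*u + v)*(v - 2)*(v + 1)*(u*v + 1)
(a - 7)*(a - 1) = a^2 - 8*a + 7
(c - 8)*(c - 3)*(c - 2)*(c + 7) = c^4 - 6*c^3 - 45*c^2 + 274*c - 336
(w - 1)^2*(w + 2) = w^3 - 3*w + 2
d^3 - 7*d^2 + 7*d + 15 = (d - 5)*(d - 3)*(d + 1)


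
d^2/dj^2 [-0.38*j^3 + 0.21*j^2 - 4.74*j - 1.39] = 0.42 - 2.28*j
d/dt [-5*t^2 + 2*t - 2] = 2 - 10*t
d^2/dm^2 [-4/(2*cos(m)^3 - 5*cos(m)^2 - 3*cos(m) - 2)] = 32*(2*(10*cos(m) - 3*cos(2*m))^2*sin(m)^2 + (3*cos(m) + 20*cos(2*m) - 9*cos(3*m))*(-2*cos(m)^3 + 5*cos(m)^2 + 3*cos(m) + 2)/2)/(3*cos(m) + 5*cos(2*m) - cos(3*m) + 9)^3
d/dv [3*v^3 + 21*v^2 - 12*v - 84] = 9*v^2 + 42*v - 12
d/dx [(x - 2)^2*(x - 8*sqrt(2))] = (x - 2)*(3*x - 16*sqrt(2) - 2)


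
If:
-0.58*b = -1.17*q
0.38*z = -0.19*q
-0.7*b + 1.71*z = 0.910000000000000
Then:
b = -0.81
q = -0.40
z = 0.20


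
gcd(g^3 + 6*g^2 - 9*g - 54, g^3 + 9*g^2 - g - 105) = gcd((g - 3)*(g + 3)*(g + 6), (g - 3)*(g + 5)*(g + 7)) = g - 3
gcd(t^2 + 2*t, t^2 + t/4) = t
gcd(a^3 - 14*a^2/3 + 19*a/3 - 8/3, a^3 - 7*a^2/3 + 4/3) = a - 1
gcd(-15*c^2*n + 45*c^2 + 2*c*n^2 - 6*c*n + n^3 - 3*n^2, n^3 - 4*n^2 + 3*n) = n - 3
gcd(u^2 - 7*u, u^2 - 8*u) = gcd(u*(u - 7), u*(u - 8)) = u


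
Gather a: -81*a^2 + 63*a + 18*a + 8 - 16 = -81*a^2 + 81*a - 8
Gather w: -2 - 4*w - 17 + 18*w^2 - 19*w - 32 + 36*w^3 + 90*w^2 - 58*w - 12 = 36*w^3 + 108*w^2 - 81*w - 63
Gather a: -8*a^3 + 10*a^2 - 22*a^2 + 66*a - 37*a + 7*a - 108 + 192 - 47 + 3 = -8*a^3 - 12*a^2 + 36*a + 40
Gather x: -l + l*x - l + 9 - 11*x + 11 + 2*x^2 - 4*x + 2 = -2*l + 2*x^2 + x*(l - 15) + 22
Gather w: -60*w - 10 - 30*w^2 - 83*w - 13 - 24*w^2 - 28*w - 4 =-54*w^2 - 171*w - 27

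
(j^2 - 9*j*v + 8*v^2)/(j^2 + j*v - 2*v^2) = (j - 8*v)/(j + 2*v)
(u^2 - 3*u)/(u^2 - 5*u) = (u - 3)/(u - 5)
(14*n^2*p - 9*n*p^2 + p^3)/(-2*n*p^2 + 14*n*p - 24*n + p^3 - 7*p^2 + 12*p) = p*(-7*n + p)/(p^2 - 7*p + 12)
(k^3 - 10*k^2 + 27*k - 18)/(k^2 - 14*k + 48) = (k^2 - 4*k + 3)/(k - 8)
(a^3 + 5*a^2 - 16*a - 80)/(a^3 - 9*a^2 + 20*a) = (a^2 + 9*a + 20)/(a*(a - 5))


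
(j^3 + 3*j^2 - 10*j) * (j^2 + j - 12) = j^5 + 4*j^4 - 19*j^3 - 46*j^2 + 120*j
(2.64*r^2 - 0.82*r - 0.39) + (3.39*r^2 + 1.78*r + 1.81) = 6.03*r^2 + 0.96*r + 1.42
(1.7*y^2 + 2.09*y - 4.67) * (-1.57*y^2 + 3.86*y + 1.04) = -2.669*y^4 + 3.2807*y^3 + 17.1673*y^2 - 15.8526*y - 4.8568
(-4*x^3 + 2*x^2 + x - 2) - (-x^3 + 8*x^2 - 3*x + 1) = -3*x^3 - 6*x^2 + 4*x - 3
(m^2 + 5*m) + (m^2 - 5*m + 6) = 2*m^2 + 6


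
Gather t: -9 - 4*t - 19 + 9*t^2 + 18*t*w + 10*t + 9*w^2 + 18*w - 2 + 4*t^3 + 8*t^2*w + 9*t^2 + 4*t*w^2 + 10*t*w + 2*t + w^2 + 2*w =4*t^3 + t^2*(8*w + 18) + t*(4*w^2 + 28*w + 8) + 10*w^2 + 20*w - 30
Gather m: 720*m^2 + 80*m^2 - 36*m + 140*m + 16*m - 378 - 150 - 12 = 800*m^2 + 120*m - 540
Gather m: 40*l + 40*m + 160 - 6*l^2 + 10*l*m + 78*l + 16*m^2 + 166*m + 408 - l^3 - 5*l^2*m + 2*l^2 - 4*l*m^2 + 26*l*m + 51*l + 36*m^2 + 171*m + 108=-l^3 - 4*l^2 + 169*l + m^2*(52 - 4*l) + m*(-5*l^2 + 36*l + 377) + 676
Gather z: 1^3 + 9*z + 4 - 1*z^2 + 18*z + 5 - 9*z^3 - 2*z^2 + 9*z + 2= -9*z^3 - 3*z^2 + 36*z + 12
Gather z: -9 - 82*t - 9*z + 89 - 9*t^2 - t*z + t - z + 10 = -9*t^2 - 81*t + z*(-t - 10) + 90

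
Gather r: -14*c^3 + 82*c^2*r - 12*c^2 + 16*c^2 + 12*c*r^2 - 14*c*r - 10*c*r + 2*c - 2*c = -14*c^3 + 4*c^2 + 12*c*r^2 + r*(82*c^2 - 24*c)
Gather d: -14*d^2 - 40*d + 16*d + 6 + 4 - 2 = -14*d^2 - 24*d + 8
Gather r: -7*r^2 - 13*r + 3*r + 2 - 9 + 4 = -7*r^2 - 10*r - 3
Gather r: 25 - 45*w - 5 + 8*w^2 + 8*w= 8*w^2 - 37*w + 20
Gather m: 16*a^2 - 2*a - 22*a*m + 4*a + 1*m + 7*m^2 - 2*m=16*a^2 + 2*a + 7*m^2 + m*(-22*a - 1)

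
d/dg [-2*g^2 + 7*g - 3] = 7 - 4*g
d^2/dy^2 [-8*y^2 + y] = -16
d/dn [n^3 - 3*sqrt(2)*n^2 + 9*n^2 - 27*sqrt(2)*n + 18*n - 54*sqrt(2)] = 3*n^2 - 6*sqrt(2)*n + 18*n - 27*sqrt(2) + 18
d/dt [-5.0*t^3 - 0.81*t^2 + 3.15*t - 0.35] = -15.0*t^2 - 1.62*t + 3.15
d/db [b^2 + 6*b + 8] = 2*b + 6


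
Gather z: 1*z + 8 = z + 8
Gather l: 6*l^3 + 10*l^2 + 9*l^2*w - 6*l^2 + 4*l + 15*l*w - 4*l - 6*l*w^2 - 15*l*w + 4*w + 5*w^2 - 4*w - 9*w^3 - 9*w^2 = 6*l^3 + l^2*(9*w + 4) - 6*l*w^2 - 9*w^3 - 4*w^2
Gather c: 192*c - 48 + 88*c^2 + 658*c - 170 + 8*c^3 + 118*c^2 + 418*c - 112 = 8*c^3 + 206*c^2 + 1268*c - 330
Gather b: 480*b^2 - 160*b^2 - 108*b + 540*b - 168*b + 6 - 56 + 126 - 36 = 320*b^2 + 264*b + 40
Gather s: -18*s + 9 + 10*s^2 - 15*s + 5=10*s^2 - 33*s + 14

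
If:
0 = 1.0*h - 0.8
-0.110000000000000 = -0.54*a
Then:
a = 0.20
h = 0.80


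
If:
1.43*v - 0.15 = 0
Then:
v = 0.10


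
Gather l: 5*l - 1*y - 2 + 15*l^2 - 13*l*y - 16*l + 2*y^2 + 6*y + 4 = 15*l^2 + l*(-13*y - 11) + 2*y^2 + 5*y + 2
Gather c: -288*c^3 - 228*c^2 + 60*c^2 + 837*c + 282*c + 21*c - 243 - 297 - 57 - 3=-288*c^3 - 168*c^2 + 1140*c - 600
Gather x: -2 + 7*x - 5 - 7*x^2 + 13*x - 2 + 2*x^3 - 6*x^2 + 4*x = 2*x^3 - 13*x^2 + 24*x - 9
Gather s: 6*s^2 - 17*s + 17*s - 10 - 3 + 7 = 6*s^2 - 6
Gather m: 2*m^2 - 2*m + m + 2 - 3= 2*m^2 - m - 1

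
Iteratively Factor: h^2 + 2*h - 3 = (h - 1)*(h + 3)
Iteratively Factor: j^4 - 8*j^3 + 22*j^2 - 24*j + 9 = (j - 3)*(j^3 - 5*j^2 + 7*j - 3) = (j - 3)*(j - 1)*(j^2 - 4*j + 3) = (j - 3)*(j - 1)^2*(j - 3)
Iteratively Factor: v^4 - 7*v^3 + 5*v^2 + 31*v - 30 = (v + 2)*(v^3 - 9*v^2 + 23*v - 15) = (v - 3)*(v + 2)*(v^2 - 6*v + 5) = (v - 5)*(v - 3)*(v + 2)*(v - 1)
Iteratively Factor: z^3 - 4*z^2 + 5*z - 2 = (z - 1)*(z^2 - 3*z + 2) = (z - 1)^2*(z - 2)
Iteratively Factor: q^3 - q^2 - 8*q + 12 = (q - 2)*(q^2 + q - 6) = (q - 2)*(q + 3)*(q - 2)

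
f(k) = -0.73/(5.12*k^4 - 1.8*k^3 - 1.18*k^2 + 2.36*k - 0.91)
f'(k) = -0.73*(-20.48*k^3 + 5.4*k^2 + 2.36*k - 2.36)/(5.12*k^4 - 1.8*k^3 - 1.18*k^2 + 2.36*k - 0.91)^2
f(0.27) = 1.99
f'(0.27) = 9.39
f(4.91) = -0.00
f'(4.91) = 0.00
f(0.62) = -1.71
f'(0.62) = 14.81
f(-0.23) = 0.49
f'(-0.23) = 0.79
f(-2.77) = -0.00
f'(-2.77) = -0.00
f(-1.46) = -0.03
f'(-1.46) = -0.10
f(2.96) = -0.00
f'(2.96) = 0.00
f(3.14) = -0.00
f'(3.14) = 0.00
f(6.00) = -0.00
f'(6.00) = 0.00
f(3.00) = -0.00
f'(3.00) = 0.00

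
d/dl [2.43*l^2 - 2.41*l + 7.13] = 4.86*l - 2.41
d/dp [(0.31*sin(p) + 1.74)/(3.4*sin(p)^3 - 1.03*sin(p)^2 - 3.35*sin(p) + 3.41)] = (-2.108*sin(p)^3 - 17.4287*sin(p)^2 + 3.5844*sin(p) + 6.8861)*cos(p)/(11.56*sin(p)^6 - 7.004*sin(p)^5 - 21.7191*sin(p)^4 + 30.089*sin(p)^3 + 4.1979*sin(p)^2 - 22.847*sin(p) + 11.6281)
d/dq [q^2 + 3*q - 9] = 2*q + 3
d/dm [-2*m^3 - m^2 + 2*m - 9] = -6*m^2 - 2*m + 2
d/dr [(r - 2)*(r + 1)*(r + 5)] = 3*r^2 + 8*r - 7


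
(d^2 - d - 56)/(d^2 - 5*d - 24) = (d + 7)/(d + 3)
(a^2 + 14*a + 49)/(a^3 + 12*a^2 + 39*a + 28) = (a + 7)/(a^2 + 5*a + 4)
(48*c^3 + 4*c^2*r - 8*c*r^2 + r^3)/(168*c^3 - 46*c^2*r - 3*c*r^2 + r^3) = (2*c + r)/(7*c + r)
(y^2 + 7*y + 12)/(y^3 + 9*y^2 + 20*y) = (y + 3)/(y*(y + 5))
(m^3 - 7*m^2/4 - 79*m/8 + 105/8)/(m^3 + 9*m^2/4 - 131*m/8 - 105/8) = (4*m^2 + 7*m - 15)/(4*m^2 + 23*m + 15)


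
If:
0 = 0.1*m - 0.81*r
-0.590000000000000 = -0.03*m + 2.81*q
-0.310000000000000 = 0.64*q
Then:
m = -25.70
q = -0.48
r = -3.17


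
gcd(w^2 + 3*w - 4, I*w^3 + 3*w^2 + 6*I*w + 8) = 1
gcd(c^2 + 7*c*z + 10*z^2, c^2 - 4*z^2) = c + 2*z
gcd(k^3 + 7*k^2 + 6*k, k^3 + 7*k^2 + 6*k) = k^3 + 7*k^2 + 6*k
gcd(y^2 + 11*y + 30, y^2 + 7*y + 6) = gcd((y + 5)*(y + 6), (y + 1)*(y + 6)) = y + 6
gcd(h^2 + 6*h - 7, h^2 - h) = h - 1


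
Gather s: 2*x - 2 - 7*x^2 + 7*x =-7*x^2 + 9*x - 2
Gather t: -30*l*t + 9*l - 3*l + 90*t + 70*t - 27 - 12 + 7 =6*l + t*(160 - 30*l) - 32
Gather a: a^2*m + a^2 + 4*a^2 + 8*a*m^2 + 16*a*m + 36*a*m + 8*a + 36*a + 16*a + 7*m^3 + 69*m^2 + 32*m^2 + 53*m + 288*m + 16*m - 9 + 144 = a^2*(m + 5) + a*(8*m^2 + 52*m + 60) + 7*m^3 + 101*m^2 + 357*m + 135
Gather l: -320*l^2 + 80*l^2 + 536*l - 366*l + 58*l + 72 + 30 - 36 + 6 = -240*l^2 + 228*l + 72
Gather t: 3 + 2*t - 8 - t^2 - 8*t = -t^2 - 6*t - 5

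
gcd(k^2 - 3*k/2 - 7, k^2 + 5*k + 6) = k + 2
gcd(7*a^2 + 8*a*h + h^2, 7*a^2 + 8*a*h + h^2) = 7*a^2 + 8*a*h + h^2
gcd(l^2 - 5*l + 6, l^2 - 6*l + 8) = l - 2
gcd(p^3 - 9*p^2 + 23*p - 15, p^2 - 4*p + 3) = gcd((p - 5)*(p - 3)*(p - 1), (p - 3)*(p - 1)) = p^2 - 4*p + 3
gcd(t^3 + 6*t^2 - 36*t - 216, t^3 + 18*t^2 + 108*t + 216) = t^2 + 12*t + 36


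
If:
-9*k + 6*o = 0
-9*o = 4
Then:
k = -8/27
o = -4/9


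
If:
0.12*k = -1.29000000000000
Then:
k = -10.75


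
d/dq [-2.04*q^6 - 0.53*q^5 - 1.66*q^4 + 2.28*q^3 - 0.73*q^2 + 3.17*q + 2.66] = -12.24*q^5 - 2.65*q^4 - 6.64*q^3 + 6.84*q^2 - 1.46*q + 3.17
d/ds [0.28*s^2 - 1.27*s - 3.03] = 0.56*s - 1.27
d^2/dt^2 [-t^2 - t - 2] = -2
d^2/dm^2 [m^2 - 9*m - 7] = 2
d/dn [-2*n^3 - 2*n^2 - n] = -6*n^2 - 4*n - 1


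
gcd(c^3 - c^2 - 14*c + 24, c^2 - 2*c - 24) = c + 4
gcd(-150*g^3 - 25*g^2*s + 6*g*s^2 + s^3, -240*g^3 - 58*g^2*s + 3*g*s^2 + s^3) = 30*g^2 + 11*g*s + s^2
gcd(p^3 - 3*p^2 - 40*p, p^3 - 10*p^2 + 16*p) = p^2 - 8*p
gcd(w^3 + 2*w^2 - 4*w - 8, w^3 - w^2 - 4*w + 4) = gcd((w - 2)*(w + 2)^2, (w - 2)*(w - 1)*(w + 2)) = w^2 - 4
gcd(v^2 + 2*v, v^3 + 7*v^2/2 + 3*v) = v^2 + 2*v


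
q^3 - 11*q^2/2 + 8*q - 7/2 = (q - 7/2)*(q - 1)^2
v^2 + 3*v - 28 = (v - 4)*(v + 7)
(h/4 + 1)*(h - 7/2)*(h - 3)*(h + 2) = h^4/4 - h^3/8 - 41*h^2/8 + 11*h/4 + 21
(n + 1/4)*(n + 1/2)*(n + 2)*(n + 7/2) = n^4 + 25*n^3/4 + 45*n^2/4 + 95*n/16 + 7/8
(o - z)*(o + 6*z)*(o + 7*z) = o^3 + 12*o^2*z + 29*o*z^2 - 42*z^3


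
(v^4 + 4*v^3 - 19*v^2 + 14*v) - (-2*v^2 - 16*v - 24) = v^4 + 4*v^3 - 17*v^2 + 30*v + 24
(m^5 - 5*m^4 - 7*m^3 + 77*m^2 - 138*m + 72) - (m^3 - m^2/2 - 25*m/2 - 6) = m^5 - 5*m^4 - 8*m^3 + 155*m^2/2 - 251*m/2 + 78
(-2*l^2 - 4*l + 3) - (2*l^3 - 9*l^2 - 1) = -2*l^3 + 7*l^2 - 4*l + 4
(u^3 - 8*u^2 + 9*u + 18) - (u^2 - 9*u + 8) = u^3 - 9*u^2 + 18*u + 10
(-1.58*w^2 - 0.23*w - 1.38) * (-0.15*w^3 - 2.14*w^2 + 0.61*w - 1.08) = 0.237*w^5 + 3.4157*w^4 - 0.2646*w^3 + 4.5193*w^2 - 0.5934*w + 1.4904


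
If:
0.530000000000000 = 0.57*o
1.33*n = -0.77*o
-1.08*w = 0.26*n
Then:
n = -0.54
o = 0.93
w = 0.13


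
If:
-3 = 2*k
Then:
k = -3/2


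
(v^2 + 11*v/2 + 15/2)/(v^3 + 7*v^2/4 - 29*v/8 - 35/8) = 4*(v + 3)/(4*v^2 - 3*v - 7)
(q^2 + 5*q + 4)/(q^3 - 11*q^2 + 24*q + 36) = (q + 4)/(q^2 - 12*q + 36)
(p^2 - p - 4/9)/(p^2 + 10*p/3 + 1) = (p - 4/3)/(p + 3)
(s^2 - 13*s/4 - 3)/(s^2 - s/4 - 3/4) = (s - 4)/(s - 1)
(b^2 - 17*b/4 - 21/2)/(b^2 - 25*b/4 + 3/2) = (4*b + 7)/(4*b - 1)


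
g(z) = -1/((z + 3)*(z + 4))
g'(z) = 1/((z + 3)*(z + 4)^2) + 1/((z + 3)^2*(z + 4)) = (2*z + 7)/((z + 3)^2*(z + 4)^2)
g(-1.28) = -0.21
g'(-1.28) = 0.20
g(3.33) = -0.02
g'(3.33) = 0.01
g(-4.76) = -0.75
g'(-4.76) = -1.41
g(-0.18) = -0.09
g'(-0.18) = 0.06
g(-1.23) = -0.20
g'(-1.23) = 0.19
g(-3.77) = 5.65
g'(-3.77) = -17.22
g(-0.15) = -0.09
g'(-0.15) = 0.06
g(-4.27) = -2.92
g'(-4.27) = -13.10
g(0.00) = -0.08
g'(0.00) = 0.05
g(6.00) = -0.01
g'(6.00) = 0.00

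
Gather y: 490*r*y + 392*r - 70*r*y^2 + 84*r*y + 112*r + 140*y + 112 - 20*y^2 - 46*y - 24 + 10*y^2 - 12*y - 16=504*r + y^2*(-70*r - 10) + y*(574*r + 82) + 72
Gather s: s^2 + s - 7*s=s^2 - 6*s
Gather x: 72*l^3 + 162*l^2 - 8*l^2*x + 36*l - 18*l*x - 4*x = 72*l^3 + 162*l^2 + 36*l + x*(-8*l^2 - 18*l - 4)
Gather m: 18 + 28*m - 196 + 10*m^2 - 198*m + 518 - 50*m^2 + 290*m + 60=-40*m^2 + 120*m + 400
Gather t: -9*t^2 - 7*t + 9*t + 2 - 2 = -9*t^2 + 2*t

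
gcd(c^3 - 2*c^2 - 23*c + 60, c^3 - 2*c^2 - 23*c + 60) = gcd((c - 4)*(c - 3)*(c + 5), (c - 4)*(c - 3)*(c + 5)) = c^3 - 2*c^2 - 23*c + 60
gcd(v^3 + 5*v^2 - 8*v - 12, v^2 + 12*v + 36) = v + 6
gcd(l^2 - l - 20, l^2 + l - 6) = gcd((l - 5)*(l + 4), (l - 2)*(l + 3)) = 1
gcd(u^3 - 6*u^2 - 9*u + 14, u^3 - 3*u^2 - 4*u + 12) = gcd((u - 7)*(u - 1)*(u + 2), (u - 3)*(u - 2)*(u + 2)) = u + 2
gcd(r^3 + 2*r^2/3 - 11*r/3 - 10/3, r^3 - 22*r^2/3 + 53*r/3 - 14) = r - 2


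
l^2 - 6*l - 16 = (l - 8)*(l + 2)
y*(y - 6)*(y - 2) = y^3 - 8*y^2 + 12*y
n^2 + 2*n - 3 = (n - 1)*(n + 3)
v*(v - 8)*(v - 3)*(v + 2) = v^4 - 9*v^3 + 2*v^2 + 48*v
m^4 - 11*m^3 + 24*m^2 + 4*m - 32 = (m - 8)*(m - 2)^2*(m + 1)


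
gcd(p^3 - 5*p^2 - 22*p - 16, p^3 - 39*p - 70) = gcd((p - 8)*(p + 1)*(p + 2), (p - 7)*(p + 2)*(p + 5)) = p + 2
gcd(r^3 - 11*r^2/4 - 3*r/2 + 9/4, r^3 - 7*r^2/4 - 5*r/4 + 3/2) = r^2 + r/4 - 3/4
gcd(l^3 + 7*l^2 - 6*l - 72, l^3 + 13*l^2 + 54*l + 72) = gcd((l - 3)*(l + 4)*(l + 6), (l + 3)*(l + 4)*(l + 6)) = l^2 + 10*l + 24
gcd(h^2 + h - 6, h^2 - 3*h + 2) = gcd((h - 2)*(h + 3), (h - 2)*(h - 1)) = h - 2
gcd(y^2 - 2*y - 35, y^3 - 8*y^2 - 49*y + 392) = y - 7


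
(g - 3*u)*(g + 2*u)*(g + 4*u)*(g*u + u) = g^4*u + 3*g^3*u^2 + g^3*u - 10*g^2*u^3 + 3*g^2*u^2 - 24*g*u^4 - 10*g*u^3 - 24*u^4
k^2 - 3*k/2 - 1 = (k - 2)*(k + 1/2)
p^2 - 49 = (p - 7)*(p + 7)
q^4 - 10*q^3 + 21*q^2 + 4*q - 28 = (q - 7)*(q - 2)^2*(q + 1)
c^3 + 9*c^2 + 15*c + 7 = (c + 1)^2*(c + 7)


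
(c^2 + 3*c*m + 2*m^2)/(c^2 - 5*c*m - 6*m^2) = (c + 2*m)/(c - 6*m)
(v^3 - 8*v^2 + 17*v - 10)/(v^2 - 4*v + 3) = (v^2 - 7*v + 10)/(v - 3)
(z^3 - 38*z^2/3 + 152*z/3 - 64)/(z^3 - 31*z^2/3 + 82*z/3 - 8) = (3*z - 8)/(3*z - 1)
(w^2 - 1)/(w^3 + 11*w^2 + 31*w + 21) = (w - 1)/(w^2 + 10*w + 21)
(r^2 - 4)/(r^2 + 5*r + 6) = (r - 2)/(r + 3)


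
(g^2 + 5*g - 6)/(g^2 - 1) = (g + 6)/(g + 1)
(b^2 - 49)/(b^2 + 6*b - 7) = (b - 7)/(b - 1)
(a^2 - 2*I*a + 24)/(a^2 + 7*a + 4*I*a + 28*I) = (a - 6*I)/(a + 7)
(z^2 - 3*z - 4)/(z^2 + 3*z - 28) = (z + 1)/(z + 7)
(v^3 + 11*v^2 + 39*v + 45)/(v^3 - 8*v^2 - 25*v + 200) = (v^2 + 6*v + 9)/(v^2 - 13*v + 40)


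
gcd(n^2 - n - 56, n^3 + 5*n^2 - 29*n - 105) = n + 7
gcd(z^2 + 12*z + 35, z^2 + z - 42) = z + 7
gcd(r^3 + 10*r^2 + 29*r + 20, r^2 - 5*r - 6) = r + 1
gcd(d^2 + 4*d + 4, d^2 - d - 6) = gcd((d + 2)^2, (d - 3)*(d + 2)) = d + 2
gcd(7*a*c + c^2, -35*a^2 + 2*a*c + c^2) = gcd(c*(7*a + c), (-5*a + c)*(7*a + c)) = 7*a + c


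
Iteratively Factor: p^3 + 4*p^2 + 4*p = (p + 2)*(p^2 + 2*p) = (p + 2)^2*(p)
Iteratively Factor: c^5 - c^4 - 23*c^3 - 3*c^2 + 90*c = (c - 5)*(c^4 + 4*c^3 - 3*c^2 - 18*c) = (c - 5)*(c + 3)*(c^3 + c^2 - 6*c) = c*(c - 5)*(c + 3)*(c^2 + c - 6) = c*(c - 5)*(c + 3)^2*(c - 2)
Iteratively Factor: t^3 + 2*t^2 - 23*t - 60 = (t + 4)*(t^2 - 2*t - 15) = (t - 5)*(t + 4)*(t + 3)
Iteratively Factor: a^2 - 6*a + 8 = (a - 4)*(a - 2)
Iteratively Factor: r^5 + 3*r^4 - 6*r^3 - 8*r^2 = (r + 4)*(r^4 - r^3 - 2*r^2) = (r + 1)*(r + 4)*(r^3 - 2*r^2) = r*(r + 1)*(r + 4)*(r^2 - 2*r) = r^2*(r + 1)*(r + 4)*(r - 2)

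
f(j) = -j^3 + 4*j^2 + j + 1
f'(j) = -3*j^2 + 8*j + 1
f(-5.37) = 265.83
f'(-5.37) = -128.47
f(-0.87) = 3.82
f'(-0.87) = -8.23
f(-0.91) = 4.16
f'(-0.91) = -8.76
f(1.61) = 8.81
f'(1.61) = 6.10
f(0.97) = 4.82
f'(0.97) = 5.94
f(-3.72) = 104.11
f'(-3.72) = -70.28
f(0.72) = 3.42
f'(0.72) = 5.20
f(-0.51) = 1.66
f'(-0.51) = -3.86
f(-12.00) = 2293.00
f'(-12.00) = -527.00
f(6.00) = -65.00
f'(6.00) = -59.00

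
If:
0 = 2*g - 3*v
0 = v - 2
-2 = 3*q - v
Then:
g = 3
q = 0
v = 2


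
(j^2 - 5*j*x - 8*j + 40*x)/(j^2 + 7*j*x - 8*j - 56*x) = (j - 5*x)/(j + 7*x)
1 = 1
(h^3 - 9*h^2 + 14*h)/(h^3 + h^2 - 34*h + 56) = h*(h - 7)/(h^2 + 3*h - 28)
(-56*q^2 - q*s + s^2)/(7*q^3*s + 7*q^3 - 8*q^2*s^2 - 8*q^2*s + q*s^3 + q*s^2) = (-56*q^2 - q*s + s^2)/(q*(7*q^2*s + 7*q^2 - 8*q*s^2 - 8*q*s + s^3 + s^2))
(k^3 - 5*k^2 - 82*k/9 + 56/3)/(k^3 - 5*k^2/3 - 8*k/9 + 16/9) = (3*k^2 - 11*k - 42)/(3*k^2 - k - 4)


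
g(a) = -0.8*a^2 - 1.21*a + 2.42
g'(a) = -1.6*a - 1.21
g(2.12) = -3.74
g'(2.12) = -4.60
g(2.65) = -6.40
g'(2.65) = -5.45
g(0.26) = 2.05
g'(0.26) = -1.63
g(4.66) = -20.59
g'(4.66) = -8.67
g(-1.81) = 1.99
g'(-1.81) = 1.69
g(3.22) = -9.77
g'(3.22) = -6.36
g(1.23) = -0.28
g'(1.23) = -3.18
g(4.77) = -21.55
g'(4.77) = -8.84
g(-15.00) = -159.43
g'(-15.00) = 22.79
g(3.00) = -8.41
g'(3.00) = -6.01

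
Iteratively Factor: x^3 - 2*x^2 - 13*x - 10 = (x - 5)*(x^2 + 3*x + 2) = (x - 5)*(x + 1)*(x + 2)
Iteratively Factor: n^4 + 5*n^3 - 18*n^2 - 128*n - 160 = (n + 2)*(n^3 + 3*n^2 - 24*n - 80) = (n + 2)*(n + 4)*(n^2 - n - 20) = (n + 2)*(n + 4)^2*(n - 5)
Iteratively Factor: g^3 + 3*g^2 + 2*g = (g + 1)*(g^2 + 2*g) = g*(g + 1)*(g + 2)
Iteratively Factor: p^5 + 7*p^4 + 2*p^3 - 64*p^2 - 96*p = (p - 3)*(p^4 + 10*p^3 + 32*p^2 + 32*p) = (p - 3)*(p + 2)*(p^3 + 8*p^2 + 16*p) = p*(p - 3)*(p + 2)*(p^2 + 8*p + 16) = p*(p - 3)*(p + 2)*(p + 4)*(p + 4)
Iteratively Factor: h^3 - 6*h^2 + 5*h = (h - 1)*(h^2 - 5*h) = h*(h - 1)*(h - 5)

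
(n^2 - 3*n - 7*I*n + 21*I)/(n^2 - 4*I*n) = (n^2 - 3*n - 7*I*n + 21*I)/(n*(n - 4*I))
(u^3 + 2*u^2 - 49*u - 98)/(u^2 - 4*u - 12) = (u^2 - 49)/(u - 6)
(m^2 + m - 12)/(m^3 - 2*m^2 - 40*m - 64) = (m - 3)/(m^2 - 6*m - 16)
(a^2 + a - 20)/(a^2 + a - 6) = (a^2 + a - 20)/(a^2 + a - 6)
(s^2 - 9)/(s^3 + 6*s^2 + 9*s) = (s - 3)/(s*(s + 3))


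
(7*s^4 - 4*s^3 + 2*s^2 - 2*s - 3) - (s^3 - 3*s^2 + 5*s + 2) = 7*s^4 - 5*s^3 + 5*s^2 - 7*s - 5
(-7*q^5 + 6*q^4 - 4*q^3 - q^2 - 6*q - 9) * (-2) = 14*q^5 - 12*q^4 + 8*q^3 + 2*q^2 + 12*q + 18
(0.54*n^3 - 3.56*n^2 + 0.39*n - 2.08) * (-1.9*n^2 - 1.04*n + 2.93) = -1.026*n^5 + 6.2024*n^4 + 4.5436*n^3 - 6.8844*n^2 + 3.3059*n - 6.0944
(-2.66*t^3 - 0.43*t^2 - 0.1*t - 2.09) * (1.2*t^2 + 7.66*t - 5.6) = -3.192*t^5 - 20.8916*t^4 + 11.4822*t^3 - 0.866*t^2 - 15.4494*t + 11.704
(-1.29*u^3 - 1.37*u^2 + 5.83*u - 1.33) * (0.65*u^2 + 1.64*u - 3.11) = -0.8385*u^5 - 3.0061*u^4 + 5.5546*u^3 + 12.9574*u^2 - 20.3125*u + 4.1363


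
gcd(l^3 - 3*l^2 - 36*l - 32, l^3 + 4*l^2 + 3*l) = l + 1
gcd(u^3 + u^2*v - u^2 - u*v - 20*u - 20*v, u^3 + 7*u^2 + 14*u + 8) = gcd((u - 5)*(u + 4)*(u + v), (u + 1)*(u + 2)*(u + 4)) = u + 4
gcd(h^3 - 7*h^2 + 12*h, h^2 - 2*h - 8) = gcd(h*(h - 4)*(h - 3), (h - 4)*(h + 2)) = h - 4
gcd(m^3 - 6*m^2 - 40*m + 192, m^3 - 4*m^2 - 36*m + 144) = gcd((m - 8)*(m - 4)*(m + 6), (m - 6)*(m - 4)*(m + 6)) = m^2 + 2*m - 24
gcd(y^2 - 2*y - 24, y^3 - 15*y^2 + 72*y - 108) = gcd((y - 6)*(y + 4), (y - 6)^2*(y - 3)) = y - 6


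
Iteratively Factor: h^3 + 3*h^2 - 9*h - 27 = (h + 3)*(h^2 - 9) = (h - 3)*(h + 3)*(h + 3)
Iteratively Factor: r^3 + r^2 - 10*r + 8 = (r - 2)*(r^2 + 3*r - 4) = (r - 2)*(r + 4)*(r - 1)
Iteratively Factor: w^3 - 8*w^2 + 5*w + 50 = (w - 5)*(w^2 - 3*w - 10) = (w - 5)*(w + 2)*(w - 5)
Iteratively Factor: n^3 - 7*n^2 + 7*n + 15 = (n - 3)*(n^2 - 4*n - 5) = (n - 5)*(n - 3)*(n + 1)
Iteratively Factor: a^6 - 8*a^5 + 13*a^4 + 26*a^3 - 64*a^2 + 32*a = (a - 1)*(a^5 - 7*a^4 + 6*a^3 + 32*a^2 - 32*a) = (a - 4)*(a - 1)*(a^4 - 3*a^3 - 6*a^2 + 8*a) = (a - 4)*(a - 1)*(a + 2)*(a^3 - 5*a^2 + 4*a) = (a - 4)^2*(a - 1)*(a + 2)*(a^2 - a) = (a - 4)^2*(a - 1)^2*(a + 2)*(a)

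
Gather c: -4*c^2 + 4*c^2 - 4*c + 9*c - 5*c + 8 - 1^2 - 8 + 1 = 0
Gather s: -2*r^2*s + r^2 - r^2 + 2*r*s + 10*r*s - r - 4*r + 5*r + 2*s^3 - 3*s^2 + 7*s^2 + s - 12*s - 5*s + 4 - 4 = 2*s^3 + 4*s^2 + s*(-2*r^2 + 12*r - 16)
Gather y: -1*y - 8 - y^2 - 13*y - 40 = -y^2 - 14*y - 48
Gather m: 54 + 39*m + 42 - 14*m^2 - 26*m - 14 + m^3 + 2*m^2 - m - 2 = m^3 - 12*m^2 + 12*m + 80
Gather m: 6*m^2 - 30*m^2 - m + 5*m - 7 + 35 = -24*m^2 + 4*m + 28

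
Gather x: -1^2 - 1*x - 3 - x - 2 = -2*x - 6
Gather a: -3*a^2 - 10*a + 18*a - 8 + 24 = -3*a^2 + 8*a + 16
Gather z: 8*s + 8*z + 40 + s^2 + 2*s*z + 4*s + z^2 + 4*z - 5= s^2 + 12*s + z^2 + z*(2*s + 12) + 35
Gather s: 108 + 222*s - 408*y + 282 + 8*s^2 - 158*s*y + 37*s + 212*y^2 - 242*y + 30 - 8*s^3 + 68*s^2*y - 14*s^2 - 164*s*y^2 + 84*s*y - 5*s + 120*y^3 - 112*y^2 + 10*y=-8*s^3 + s^2*(68*y - 6) + s*(-164*y^2 - 74*y + 254) + 120*y^3 + 100*y^2 - 640*y + 420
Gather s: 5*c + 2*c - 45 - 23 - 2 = 7*c - 70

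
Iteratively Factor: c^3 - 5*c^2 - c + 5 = (c + 1)*(c^2 - 6*c + 5) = (c - 1)*(c + 1)*(c - 5)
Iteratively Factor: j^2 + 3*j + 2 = (j + 2)*(j + 1)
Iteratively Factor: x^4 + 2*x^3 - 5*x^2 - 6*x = (x - 2)*(x^3 + 4*x^2 + 3*x) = (x - 2)*(x + 1)*(x^2 + 3*x) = (x - 2)*(x + 1)*(x + 3)*(x)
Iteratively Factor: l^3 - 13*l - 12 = (l + 3)*(l^2 - 3*l - 4) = (l - 4)*(l + 3)*(l + 1)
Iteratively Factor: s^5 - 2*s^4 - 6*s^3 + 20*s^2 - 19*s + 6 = (s - 1)*(s^4 - s^3 - 7*s^2 + 13*s - 6) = (s - 1)^2*(s^3 - 7*s + 6) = (s - 1)^2*(s + 3)*(s^2 - 3*s + 2) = (s - 1)^3*(s + 3)*(s - 2)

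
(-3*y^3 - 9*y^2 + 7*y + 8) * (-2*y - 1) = 6*y^4 + 21*y^3 - 5*y^2 - 23*y - 8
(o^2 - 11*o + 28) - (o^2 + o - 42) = 70 - 12*o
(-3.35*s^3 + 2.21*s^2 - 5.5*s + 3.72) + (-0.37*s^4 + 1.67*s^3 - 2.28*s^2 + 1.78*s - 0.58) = -0.37*s^4 - 1.68*s^3 - 0.0699999999999998*s^2 - 3.72*s + 3.14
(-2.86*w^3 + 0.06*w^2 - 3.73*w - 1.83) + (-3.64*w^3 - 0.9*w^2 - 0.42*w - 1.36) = -6.5*w^3 - 0.84*w^2 - 4.15*w - 3.19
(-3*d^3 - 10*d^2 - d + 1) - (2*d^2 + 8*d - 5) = -3*d^3 - 12*d^2 - 9*d + 6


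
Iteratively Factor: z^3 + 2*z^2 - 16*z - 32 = (z + 2)*(z^2 - 16) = (z + 2)*(z + 4)*(z - 4)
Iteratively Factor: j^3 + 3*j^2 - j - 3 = (j + 1)*(j^2 + 2*j - 3) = (j + 1)*(j + 3)*(j - 1)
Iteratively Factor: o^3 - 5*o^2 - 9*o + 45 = (o - 5)*(o^2 - 9) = (o - 5)*(o + 3)*(o - 3)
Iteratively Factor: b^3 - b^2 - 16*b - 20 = (b + 2)*(b^2 - 3*b - 10) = (b + 2)^2*(b - 5)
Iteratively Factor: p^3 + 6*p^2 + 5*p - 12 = (p + 3)*(p^2 + 3*p - 4) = (p + 3)*(p + 4)*(p - 1)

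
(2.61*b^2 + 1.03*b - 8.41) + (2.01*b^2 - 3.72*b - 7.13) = 4.62*b^2 - 2.69*b - 15.54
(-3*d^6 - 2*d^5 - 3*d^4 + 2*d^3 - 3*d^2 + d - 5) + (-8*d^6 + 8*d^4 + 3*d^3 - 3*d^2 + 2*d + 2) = -11*d^6 - 2*d^5 + 5*d^4 + 5*d^3 - 6*d^2 + 3*d - 3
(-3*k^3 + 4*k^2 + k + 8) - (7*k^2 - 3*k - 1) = -3*k^3 - 3*k^2 + 4*k + 9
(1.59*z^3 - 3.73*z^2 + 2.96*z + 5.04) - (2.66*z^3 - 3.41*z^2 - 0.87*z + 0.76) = -1.07*z^3 - 0.32*z^2 + 3.83*z + 4.28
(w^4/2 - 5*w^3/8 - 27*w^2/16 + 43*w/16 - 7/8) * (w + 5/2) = w^5/2 + 5*w^4/8 - 13*w^3/4 - 49*w^2/32 + 187*w/32 - 35/16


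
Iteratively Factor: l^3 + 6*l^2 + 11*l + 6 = (l + 2)*(l^2 + 4*l + 3) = (l + 2)*(l + 3)*(l + 1)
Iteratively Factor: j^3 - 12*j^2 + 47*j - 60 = (j - 5)*(j^2 - 7*j + 12) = (j - 5)*(j - 4)*(j - 3)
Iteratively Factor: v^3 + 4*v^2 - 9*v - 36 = (v + 4)*(v^2 - 9) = (v + 3)*(v + 4)*(v - 3)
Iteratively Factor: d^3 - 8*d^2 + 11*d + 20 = (d + 1)*(d^2 - 9*d + 20) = (d - 4)*(d + 1)*(d - 5)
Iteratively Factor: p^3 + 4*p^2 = (p + 4)*(p^2) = p*(p + 4)*(p)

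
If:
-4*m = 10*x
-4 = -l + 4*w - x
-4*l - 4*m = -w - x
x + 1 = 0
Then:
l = -49/15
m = 5/2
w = -31/15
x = -1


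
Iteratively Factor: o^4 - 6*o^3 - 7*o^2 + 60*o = (o + 3)*(o^3 - 9*o^2 + 20*o) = o*(o + 3)*(o^2 - 9*o + 20) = o*(o - 4)*(o + 3)*(o - 5)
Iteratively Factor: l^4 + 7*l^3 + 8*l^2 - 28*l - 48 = (l - 2)*(l^3 + 9*l^2 + 26*l + 24) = (l - 2)*(l + 3)*(l^2 + 6*l + 8) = (l - 2)*(l + 2)*(l + 3)*(l + 4)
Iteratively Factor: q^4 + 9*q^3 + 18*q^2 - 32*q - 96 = (q + 4)*(q^3 + 5*q^2 - 2*q - 24) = (q - 2)*(q + 4)*(q^2 + 7*q + 12) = (q - 2)*(q + 3)*(q + 4)*(q + 4)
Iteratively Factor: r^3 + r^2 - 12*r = (r + 4)*(r^2 - 3*r) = r*(r + 4)*(r - 3)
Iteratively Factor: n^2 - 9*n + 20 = (n - 4)*(n - 5)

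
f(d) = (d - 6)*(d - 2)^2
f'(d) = (d - 6)*(2*d - 4) + (d - 2)^2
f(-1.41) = -86.16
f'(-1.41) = 62.16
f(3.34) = -4.78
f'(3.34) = -5.33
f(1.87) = -0.07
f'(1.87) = 1.09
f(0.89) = -6.30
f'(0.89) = 12.58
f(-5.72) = -698.49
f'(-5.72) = 240.56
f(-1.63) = -100.54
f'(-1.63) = 68.57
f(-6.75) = -976.17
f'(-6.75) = 299.69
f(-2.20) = -144.65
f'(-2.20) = 86.52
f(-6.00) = -768.00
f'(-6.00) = 256.00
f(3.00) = -3.00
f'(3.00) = -5.00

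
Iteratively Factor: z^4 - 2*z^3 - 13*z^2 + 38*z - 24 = (z - 2)*(z^3 - 13*z + 12) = (z - 2)*(z + 4)*(z^2 - 4*z + 3) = (z - 3)*(z - 2)*(z + 4)*(z - 1)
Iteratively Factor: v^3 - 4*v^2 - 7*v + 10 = (v - 1)*(v^2 - 3*v - 10) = (v - 5)*(v - 1)*(v + 2)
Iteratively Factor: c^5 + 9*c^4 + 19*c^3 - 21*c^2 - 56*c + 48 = (c - 1)*(c^4 + 10*c^3 + 29*c^2 + 8*c - 48) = (c - 1)*(c + 4)*(c^3 + 6*c^2 + 5*c - 12) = (c - 1)*(c + 4)^2*(c^2 + 2*c - 3) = (c - 1)*(c + 3)*(c + 4)^2*(c - 1)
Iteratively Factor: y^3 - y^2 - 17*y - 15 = (y - 5)*(y^2 + 4*y + 3) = (y - 5)*(y + 3)*(y + 1)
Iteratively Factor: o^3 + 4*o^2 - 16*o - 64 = (o + 4)*(o^2 - 16) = (o + 4)^2*(o - 4)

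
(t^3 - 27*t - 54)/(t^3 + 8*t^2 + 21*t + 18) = (t - 6)/(t + 2)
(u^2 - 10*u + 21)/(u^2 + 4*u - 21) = (u - 7)/(u + 7)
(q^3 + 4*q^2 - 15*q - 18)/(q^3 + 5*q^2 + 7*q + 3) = (q^2 + 3*q - 18)/(q^2 + 4*q + 3)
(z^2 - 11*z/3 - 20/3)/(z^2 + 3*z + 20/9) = 3*(z - 5)/(3*z + 5)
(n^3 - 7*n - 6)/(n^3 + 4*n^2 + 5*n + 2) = (n - 3)/(n + 1)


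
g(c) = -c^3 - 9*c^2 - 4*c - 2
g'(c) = -3*c^2 - 18*c - 4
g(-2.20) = -26.11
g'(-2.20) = 21.08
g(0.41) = -5.22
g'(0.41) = -11.88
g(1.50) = -31.62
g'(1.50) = -37.75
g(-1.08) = -6.92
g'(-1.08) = 11.94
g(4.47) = -289.02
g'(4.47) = -144.40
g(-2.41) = -30.64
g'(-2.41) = 21.96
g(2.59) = -90.11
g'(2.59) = -70.74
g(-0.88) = -4.77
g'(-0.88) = 9.52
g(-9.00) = 34.00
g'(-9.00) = -85.00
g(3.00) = -122.00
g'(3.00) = -85.00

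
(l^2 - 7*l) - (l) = l^2 - 8*l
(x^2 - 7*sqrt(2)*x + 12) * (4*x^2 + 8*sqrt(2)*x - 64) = 4*x^4 - 20*sqrt(2)*x^3 - 128*x^2 + 544*sqrt(2)*x - 768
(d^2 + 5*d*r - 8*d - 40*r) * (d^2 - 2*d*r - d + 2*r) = d^4 + 3*d^3*r - 9*d^3 - 10*d^2*r^2 - 27*d^2*r + 8*d^2 + 90*d*r^2 + 24*d*r - 80*r^2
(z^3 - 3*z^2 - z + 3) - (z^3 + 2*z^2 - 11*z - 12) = -5*z^2 + 10*z + 15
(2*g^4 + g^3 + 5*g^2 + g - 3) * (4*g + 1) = 8*g^5 + 6*g^4 + 21*g^3 + 9*g^2 - 11*g - 3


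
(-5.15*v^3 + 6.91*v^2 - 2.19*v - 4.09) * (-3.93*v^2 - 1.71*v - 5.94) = 20.2395*v^5 - 18.3498*v^4 + 27.3816*v^3 - 21.2268*v^2 + 20.0025*v + 24.2946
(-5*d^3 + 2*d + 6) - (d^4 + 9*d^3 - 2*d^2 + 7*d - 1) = -d^4 - 14*d^3 + 2*d^2 - 5*d + 7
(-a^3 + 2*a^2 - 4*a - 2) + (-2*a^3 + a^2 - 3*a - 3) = -3*a^3 + 3*a^2 - 7*a - 5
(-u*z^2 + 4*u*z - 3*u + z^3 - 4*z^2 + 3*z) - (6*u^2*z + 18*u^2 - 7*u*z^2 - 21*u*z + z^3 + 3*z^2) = -6*u^2*z - 18*u^2 + 6*u*z^2 + 25*u*z - 3*u - 7*z^2 + 3*z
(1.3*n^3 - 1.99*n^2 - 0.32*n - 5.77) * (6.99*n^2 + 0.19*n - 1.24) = 9.087*n^5 - 13.6631*n^4 - 4.2269*n^3 - 37.9255*n^2 - 0.6995*n + 7.1548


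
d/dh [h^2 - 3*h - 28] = 2*h - 3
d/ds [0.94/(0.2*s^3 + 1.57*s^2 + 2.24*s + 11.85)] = (-0.564*s^2 - 2.9516*s - 2.1056)/(0.2*s^3 + 1.57*s^2 + 2.24*s + 11.85)^2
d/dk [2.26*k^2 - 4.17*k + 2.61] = 4.52*k - 4.17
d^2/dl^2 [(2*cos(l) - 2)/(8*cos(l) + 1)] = 18*(-cos(l) + 4*cos(2*l) - 12)/(8*cos(l) + 1)^3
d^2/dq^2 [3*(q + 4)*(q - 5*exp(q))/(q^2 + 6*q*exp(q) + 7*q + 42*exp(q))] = 3*(2*(q + 4)*(q - 5*exp(q))*(6*q*exp(q) + 2*q + 48*exp(q) + 7)^2 + (-5*(q + 4)*exp(q) - 10*exp(q) + 2)*(q^2 + 6*q*exp(q) + 7*q + 42*exp(q))^2 + 2*(-(q + 4)*(q - 5*exp(q))*(3*q*exp(q) + 27*exp(q) + 1) + (q + 4)*(5*exp(q) - 1)*(6*q*exp(q) + 2*q + 48*exp(q) + 7) - (q - 5*exp(q))*(6*q*exp(q) + 2*q + 48*exp(q) + 7))*(q^2 + 6*q*exp(q) + 7*q + 42*exp(q)))/(q^2 + 6*q*exp(q) + 7*q + 42*exp(q))^3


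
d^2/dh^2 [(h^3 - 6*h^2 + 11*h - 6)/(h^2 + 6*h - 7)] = 180/(h^3 + 21*h^2 + 147*h + 343)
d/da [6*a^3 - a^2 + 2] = 2*a*(9*a - 1)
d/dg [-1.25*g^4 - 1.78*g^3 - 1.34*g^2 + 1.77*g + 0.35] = -5.0*g^3 - 5.34*g^2 - 2.68*g + 1.77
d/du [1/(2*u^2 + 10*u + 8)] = (-u - 5/2)/(u^2 + 5*u + 4)^2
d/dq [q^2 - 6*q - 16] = 2*q - 6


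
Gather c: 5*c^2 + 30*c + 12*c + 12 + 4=5*c^2 + 42*c + 16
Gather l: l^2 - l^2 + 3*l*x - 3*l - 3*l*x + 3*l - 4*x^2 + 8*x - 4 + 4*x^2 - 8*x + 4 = 0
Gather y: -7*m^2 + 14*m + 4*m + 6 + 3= -7*m^2 + 18*m + 9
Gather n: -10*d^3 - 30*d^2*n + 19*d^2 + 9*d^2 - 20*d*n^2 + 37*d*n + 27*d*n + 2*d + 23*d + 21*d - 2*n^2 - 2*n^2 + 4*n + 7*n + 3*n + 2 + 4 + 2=-10*d^3 + 28*d^2 + 46*d + n^2*(-20*d - 4) + n*(-30*d^2 + 64*d + 14) + 8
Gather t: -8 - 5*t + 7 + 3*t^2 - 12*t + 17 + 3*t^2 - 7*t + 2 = 6*t^2 - 24*t + 18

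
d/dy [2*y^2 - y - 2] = 4*y - 1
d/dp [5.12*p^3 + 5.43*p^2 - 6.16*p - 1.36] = 15.36*p^2 + 10.86*p - 6.16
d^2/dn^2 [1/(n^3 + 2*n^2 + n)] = 2*(6*n^2 + 4*n + 1)/(n^3*(n^4 + 4*n^3 + 6*n^2 + 4*n + 1))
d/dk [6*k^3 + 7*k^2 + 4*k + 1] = 18*k^2 + 14*k + 4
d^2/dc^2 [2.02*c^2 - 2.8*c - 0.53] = 4.04000000000000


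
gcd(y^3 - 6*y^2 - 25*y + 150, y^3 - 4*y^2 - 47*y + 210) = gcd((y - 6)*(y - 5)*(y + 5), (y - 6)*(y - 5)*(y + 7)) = y^2 - 11*y + 30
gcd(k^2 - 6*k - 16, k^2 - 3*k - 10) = k + 2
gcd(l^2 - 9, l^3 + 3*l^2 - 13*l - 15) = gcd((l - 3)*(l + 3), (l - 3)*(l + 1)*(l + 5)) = l - 3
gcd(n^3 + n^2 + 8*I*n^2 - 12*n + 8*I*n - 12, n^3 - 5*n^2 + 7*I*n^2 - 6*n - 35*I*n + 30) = n + 6*I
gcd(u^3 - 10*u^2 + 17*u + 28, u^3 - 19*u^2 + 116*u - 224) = u^2 - 11*u + 28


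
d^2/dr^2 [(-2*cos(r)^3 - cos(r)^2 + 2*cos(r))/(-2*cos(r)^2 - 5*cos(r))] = (-8*sin(r)^4 + 198*sin(r)^2 - 90*cos(r) - 15*cos(3*r) - 126)/(2*cos(r) + 5)^3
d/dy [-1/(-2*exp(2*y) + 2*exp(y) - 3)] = (2 - 4*exp(y))*exp(y)/(2*exp(2*y) - 2*exp(y) + 3)^2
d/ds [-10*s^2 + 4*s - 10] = 4 - 20*s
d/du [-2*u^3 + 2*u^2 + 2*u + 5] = -6*u^2 + 4*u + 2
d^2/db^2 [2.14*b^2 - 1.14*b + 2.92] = 4.28000000000000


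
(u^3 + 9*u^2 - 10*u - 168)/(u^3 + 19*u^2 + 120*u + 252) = (u - 4)/(u + 6)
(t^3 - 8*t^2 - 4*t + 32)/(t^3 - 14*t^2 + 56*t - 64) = (t + 2)/(t - 4)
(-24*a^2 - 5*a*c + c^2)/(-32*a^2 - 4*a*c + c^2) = (3*a + c)/(4*a + c)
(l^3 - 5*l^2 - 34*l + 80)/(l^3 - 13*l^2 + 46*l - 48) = (l + 5)/(l - 3)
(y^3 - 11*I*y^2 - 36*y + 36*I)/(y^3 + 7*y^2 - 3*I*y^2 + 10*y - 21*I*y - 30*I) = (y^2 - 8*I*y - 12)/(y^2 + 7*y + 10)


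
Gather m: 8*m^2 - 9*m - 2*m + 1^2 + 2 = 8*m^2 - 11*m + 3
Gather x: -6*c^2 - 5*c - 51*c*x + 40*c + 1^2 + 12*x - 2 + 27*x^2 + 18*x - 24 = -6*c^2 + 35*c + 27*x^2 + x*(30 - 51*c) - 25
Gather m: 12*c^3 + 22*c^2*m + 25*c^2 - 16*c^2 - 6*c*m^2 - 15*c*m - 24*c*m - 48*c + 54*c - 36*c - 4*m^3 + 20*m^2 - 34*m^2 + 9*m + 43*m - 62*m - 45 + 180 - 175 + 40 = 12*c^3 + 9*c^2 - 30*c - 4*m^3 + m^2*(-6*c - 14) + m*(22*c^2 - 39*c - 10)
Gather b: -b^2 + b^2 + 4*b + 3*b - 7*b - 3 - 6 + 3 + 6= 0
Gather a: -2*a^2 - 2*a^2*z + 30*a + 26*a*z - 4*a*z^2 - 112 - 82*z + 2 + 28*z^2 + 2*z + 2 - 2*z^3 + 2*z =a^2*(-2*z - 2) + a*(-4*z^2 + 26*z + 30) - 2*z^3 + 28*z^2 - 78*z - 108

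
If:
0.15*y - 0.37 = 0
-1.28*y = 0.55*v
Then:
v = -5.74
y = 2.47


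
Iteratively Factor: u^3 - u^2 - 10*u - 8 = (u + 1)*(u^2 - 2*u - 8) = (u - 4)*(u + 1)*(u + 2)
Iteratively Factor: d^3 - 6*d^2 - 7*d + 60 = (d + 3)*(d^2 - 9*d + 20) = (d - 4)*(d + 3)*(d - 5)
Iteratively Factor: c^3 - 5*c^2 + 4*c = (c)*(c^2 - 5*c + 4) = c*(c - 4)*(c - 1)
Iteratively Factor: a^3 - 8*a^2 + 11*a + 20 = (a - 5)*(a^2 - 3*a - 4) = (a - 5)*(a + 1)*(a - 4)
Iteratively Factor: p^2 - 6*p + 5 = (p - 1)*(p - 5)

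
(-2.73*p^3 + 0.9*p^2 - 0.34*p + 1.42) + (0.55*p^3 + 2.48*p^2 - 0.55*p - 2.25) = -2.18*p^3 + 3.38*p^2 - 0.89*p - 0.83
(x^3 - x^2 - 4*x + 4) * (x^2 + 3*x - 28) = x^5 + 2*x^4 - 35*x^3 + 20*x^2 + 124*x - 112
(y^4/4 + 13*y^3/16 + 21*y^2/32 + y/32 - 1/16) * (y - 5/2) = y^5/4 + 3*y^4/16 - 11*y^3/8 - 103*y^2/64 - 9*y/64 + 5/32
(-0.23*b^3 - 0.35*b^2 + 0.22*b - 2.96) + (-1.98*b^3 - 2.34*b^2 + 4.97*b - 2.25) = -2.21*b^3 - 2.69*b^2 + 5.19*b - 5.21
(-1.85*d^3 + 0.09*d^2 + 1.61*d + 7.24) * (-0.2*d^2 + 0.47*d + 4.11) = 0.37*d^5 - 0.8875*d^4 - 7.8832*d^3 - 0.3214*d^2 + 10.0199*d + 29.7564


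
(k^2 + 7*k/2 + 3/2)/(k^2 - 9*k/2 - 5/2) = (k + 3)/(k - 5)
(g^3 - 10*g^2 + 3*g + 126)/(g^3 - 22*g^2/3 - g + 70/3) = 3*(g^2 - 3*g - 18)/(3*g^2 - g - 10)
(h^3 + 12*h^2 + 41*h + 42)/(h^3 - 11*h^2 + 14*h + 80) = (h^2 + 10*h + 21)/(h^2 - 13*h + 40)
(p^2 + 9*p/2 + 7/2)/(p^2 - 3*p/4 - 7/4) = 2*(2*p + 7)/(4*p - 7)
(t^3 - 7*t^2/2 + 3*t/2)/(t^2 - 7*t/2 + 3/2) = t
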